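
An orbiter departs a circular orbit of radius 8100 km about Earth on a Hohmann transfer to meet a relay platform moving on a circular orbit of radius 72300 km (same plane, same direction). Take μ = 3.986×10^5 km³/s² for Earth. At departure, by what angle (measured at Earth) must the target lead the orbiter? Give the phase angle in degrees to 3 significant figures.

Transfer-ellipse semi-major axis a_t = (r₁ + r₂)/2 = (8100 + 72300)/2 = 40200 km.
The half-period of the transfer ellipse is t = π√(a_t³/μ) = 40107 s.
The target's mean motion on its circular orbit is ω₂ = √(μ/r₂³) = 3.2476×10^-5 rad/s.
Angle swept by the target during transfer: ω₂·t = 1.3025 rad = 74.63°.
The orbiter traverses 180° on the transfer ellipse, so the target must lead by 180° − 74.63° = 105°.

φ = 105°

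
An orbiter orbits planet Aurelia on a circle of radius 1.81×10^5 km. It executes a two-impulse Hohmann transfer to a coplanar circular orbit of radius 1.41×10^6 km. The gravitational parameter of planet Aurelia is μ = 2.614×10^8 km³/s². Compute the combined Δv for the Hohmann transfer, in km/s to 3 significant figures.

Transfer-ellipse semi-major axis a_t = (r₁ + r₂)/2 = (1.810×10^5 + 1.410×10^6)/2 = 7.955×10^5 km.
Circular speed at r₁: v₁ = √(μ/r₁) = √(2.614×10^8/1.810×10^5) = 38.00 km/s.
On the transfer ellipse at r₁, vis-viva gives v_p = √[μ(2/r₁ − 1/a_t)] = 50.59 km/s.
First burn Δv₁ = |v_p − v₁| = 12.59 km/s.
Circular speed at r₂: v₂ = √(μ/r₂) = 13.616 km/s.
Transfer-orbit speed at r₂: v_a = √[μ(2/r₂ − 1/a_t)] = 6.4947 km/s.
Second burn Δv₂ = |v₂ − v_a| = 7.121 km/s.
Δv = Δv₁ + Δv₂ = 12.59 + 7.121 = 19.71 km/s.

Δv = 19.7 km/s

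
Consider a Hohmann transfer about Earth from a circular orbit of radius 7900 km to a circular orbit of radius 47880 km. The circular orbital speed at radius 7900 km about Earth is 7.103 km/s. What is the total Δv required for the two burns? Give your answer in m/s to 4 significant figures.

From the circular-orbit relation v² = μ/r at r = 7900 km: μ = v²r = (7.103)² × 7900 = 3.98576×10^5 km³/s².
The Hohmann ellipse has a_t = (r₁ + r₂)/2 = 27890 km.
At r₁ the circular-orbit speed is v₁ = √(μ/r₁) = 7.1030 km/s.
On the transfer ellipse at r₁, vis-viva gives v_p = √[μ(2/r₁ − 1/a_t)] = 9.3067 km/s.
First burn Δv₁ = |v_p − v₁| = 2.2037 km/s.
Circular speed at r₂: v₂ = √(μ/r₂) = 2.88522 km/s.
Transfer-orbit speed at r₂: v_a = √[μ(2/r₂ − 1/a_t)] = 1.53556 km/s.
Second burn Δv₂ = |v₂ − v_a| = 1.3497 km/s.
Total Δv = Δv₁ + Δv₂ = 3.553 km/s.

Δv = 3553 m/s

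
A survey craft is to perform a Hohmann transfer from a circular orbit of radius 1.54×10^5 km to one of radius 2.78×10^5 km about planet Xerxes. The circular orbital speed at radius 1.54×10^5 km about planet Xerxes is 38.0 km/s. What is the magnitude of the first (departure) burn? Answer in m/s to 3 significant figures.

From the circular-orbit relation v² = μ/r at r = 1.54×10^5 km: μ = v²r = (38.0)² × 1.54×10^5 = 2.22376×10^8 km³/s².
Transfer-ellipse semi-major axis a_t = (r₁ + r₂)/2 = (1.540×10^5 + 2.780×10^5)/2 = 2.160×10^5 km.
On the circular orbit at r = 1.540×10^5 km, v_c = √(μ/r) = 38.00 km/s.
Transfer-orbit speed at the same r (vis-viva, a = a_t): v_t = √[μ(2/r − 1/a_t)] = 43.11 km/s.
Δv₁ = |v_t − v_c| = |43.11 − 38.00| = 5.110 km/s.

Δv₁ = 5110 m/s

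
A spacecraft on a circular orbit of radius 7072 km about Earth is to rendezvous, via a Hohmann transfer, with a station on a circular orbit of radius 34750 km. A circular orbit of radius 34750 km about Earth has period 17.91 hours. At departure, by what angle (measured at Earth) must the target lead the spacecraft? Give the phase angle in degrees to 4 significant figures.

From Kepler's third law T² = 4π²r³/μ at r = 34750 km, T = 17.91 hours = 17.91 × 3600 s = 64476 s: μ = 4π²r³/T² = 3.98500×10^5 km³/s².
The Hohmann ellipse has a_t = (r₁ + r₂)/2 = 20911 km.
The half-period of the transfer ellipse is t = π√(a_t³/μ) = 15049 s.
Target angular speed ω₂ = √(μ/r₂³) = 9.7450×10^-5 rad/s.
Angle swept by the target during transfer: ω₂·t = 1.4665 rad = 84.02°.
The spacecraft traverses 180° on the transfer ellipse, so the target must lead by 180° − 84.02° = 95.98°.

φ = 95.98°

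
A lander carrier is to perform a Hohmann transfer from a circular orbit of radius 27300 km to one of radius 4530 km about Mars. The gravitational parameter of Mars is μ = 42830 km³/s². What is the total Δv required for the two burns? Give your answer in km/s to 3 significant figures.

The Hohmann ellipse has a_t = (r₁ + r₂)/2 = 15915 km.
Circular speed at r₁: v₁ = √(μ/r₁) = √(42830/27300) = 1.25254 km/s.
Transfer-orbit speed at r₁ (vis-viva equation): v_a = √[μ(2/r₁ − 1/a_t)] = 0.668249 km/s.
First burn Δv₁ = |v_a − v₁| = 0.5843 km/s.
At r₂, v₂ = √(μ/r₂) = 3.0749 km/s.
Transfer-orbit speed at r₂: v_p = √[μ(2/r₂ − 1/a_t)] = 4.0272 km/s.
Second burn Δv₂ = |v₂ − v_p| = 0.9523 km/s.
Total Δv = Δv₁ + Δv₂ = 1.537 km/s.

Δv = 1.54 km/s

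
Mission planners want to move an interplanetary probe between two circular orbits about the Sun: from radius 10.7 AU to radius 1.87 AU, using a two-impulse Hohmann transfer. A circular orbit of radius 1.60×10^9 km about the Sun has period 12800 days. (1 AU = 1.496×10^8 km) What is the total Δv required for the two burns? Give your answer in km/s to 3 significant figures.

Δv = 10.8 km/s

From Kepler's third law T² = 4π²r³/μ at r = 1.60×10^9 km, T = 12800 days = 12800 × 86400 s = 1.10592×10^9 s: μ = 4π²r³/T² = 1.32212×10^11 km³/s².
In km: r₁ = 10.7 × 1.496×10^8 = 1.60072×10^9 km; r₂ = 1.87 × 1.496×10^8 = 2.79752×10^8 km.
The Hohmann ellipse has a_t = (r₁ + r₂)/2 = 9.40236×10^8 km.
At r₁ the circular-orbit speed is v₁ = √(μ/r₁) = 9.088 km/s.
On the transfer ellipse at r₁, vis-viva equation gives v_a = √[μ(2/r₁ − 1/a_t)] = 4.957 km/s.
First burn Δv₁ = |v_a − v₁| = 4.131 km/s.
Circular speed at r₂: v₂ = √(μ/r₂) = 21.739 km/s.
Transfer-orbit speed at r₂: v_p = √[μ(2/r₂ − 1/a_t)] = 28.365 km/s.
Second burn Δv₂ = |v₂ − v_p| = 6.626 km/s.
Δv = Δv₁ + Δv₂ = 4.131 + 6.626 = 10.76 km/s.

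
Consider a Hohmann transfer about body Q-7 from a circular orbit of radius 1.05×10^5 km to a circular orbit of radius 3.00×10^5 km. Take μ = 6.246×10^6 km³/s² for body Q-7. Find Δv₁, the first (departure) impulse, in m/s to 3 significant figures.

The Hohmann ellipse has a_t = (r₁ + r₂)/2 = 2.025×10^5 km.
On the circular orbit at r = 1.050×10^5 km, v_c = √(μ/r) = 7.713 km/s.
Vis-viva on the transfer ellipse at r = 1.050×10^5 km gives v_t = √[μ(2/r − 1/a_t)] = 9.388 km/s.
Δv₁ = |v_t − v_c| = |9.388 − 7.713| = 1.675 km/s.

Δv₁ = 1670 m/s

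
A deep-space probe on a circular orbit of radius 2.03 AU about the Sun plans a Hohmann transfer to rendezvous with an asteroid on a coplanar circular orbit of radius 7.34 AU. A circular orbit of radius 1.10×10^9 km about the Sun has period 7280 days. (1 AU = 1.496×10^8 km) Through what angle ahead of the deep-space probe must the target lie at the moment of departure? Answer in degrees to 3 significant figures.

From Kepler's third law T² = 4π²r³/μ at r = 1.10×10^9 km, T = 7280 days = 7280 × 86400 s = 6.28992×10^8 s: μ = 4π²r³/T² = 1.32815×10^11 km³/s².
In km: r₁ = 2.03 × 1.496×10^8 = 3.03688×10^8 km; r₂ = 7.34 × 1.496×10^8 = 1.098064×10^9 km.
Semi-major axis of the transfer orbit: a_t = (3.03688×10^8 + 1.098064×10^9)/2 = 7.00876×10^8 km.
The half-period of the transfer ellipse is t = π√(a_t³/μ) = 1.5995×10^8 s.
Target angular speed ω₂ = √(μ/r₂³) = 1.0016×10^-8 rad/s.
Angle swept by the target during transfer: ω₂·t = 1.602 rad = 91.79°.
Arrival is 180° from departure on the ellipse, so φ = 180° − 91.79° = 88.2°.

φ = 88.2°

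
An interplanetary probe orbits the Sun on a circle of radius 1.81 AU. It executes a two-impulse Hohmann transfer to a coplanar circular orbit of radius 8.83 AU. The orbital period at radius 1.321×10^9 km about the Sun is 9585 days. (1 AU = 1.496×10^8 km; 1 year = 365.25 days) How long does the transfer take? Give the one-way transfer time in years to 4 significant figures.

t = 6.136 years

From Kepler's third law T² = 4π²r³/μ at r = 1.321×10^9 km, T = 9585 days = 9585 × 86400 s = 8.28144×10^8 s: μ = 4π²r³/T² = 1.32696×10^11 km³/s².
In km: r₁ = 1.81 × 1.496×10^8 = 2.70776×10^8 km; r₂ = 8.83 × 1.496×10^8 = 1.320968×10^9 km.
The Hohmann ellipse has a_t = (r₁ + r₂)/2 = 7.95872×10^8 km.
Half the transfer-orbit period gives t = π√(a_t³/μ) = 1.9364×10^8 s.
Converting: 1.9364×10^8 s ÷ 3.15576×10^7 s/year (365.25 × 86400) = 6.136 years.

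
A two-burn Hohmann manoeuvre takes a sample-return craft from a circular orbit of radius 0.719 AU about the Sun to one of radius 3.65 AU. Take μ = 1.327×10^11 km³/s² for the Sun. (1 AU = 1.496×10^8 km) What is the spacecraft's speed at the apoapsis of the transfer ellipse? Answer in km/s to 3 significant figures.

In km: r₁ = 0.719 × 1.496×10^8 = 1.075624×10^8 km; r₂ = 3.65 × 1.496×10^8 = 5.4604×10^8 km.
Semi-major axis of the transfer orbit: a_t = (1.075624×10^8 + 5.4604×10^8)/2 = 3.268012×10^8 km.
The apoapsis of the transfer ellipse is at r = 5.4604×10^8 km.
Applying v² = μ(2/r − 1/a_t): v = 8.944 km/s.

v = 8.94 km/s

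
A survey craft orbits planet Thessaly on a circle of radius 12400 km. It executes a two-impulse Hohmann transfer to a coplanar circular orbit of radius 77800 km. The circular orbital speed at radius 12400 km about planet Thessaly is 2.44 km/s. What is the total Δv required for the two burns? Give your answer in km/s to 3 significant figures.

Δv = 1.23 km/s

From the circular-orbit relation v² = μ/r at r = 12400 km: μ = v²r = (2.44)² × 12400 = 73824.6 km³/s².
The Hohmann ellipse has a_t = (r₁ + r₂)/2 = 45100 km.
Circular speed at r₁: v₁ = √(μ/r₁) = √(73824.6/12400) = 2.4400 km/s.
Transfer-orbit speed at r₁ (vis-viva equation): v_p = √[μ(2/r₁ − 1/a_t)] = 3.2047 km/s.
First burn Δv₁ = |v_p − v₁| = 0.7647 km/s.
At r₂, v₂ = √(μ/r₂) = 0.9741 km/s.
Transfer-orbit speed at r₂: v_a = √[μ(2/r₂ − 1/a_t)] = 0.5108 km/s.
Second burn Δv₂ = |v₂ − v_a| = 0.4633 km/s.
Total Δv = Δv₁ + Δv₂ = 1.228 km/s.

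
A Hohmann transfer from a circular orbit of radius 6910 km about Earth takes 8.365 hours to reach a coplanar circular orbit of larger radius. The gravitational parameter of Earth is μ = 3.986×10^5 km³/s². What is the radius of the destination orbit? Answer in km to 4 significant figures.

Transfer time t = 8.365 hours = 30114 s, and t = π√(a_t³/μ).
So a_t = (μ t²/π²)^(1/3) = (3.986×10^5 × (30114)² / π²)^(1/3) = 33209 km.
Since a_t = (r₁ + r₂)/2, r₂ = 2a_t − r₁ = 2×33209 − 6910 = 59508 km.

r₂ = 59510 km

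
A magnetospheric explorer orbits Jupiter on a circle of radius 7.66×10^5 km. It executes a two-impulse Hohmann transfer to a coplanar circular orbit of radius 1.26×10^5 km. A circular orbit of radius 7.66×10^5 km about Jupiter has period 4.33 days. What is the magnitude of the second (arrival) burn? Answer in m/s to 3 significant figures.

Δv₂ = 9850 m/s

From Kepler's third law T² = 4π²r³/μ at r = 7.66×10^5 km, T = 4.33 days = 4.33 × 86400 s = 3.74112×10^5 s: μ = 4π²r³/T² = 1.26778×10^8 km³/s².
Semi-major axis of the transfer orbit: a_t = (7.660×10^5 + 1.260×10^5)/2 = 4.460×10^5 km.
Circular speed at r = 1.260×10^5 km: v_c = √(μ/r) = 31.72 km/s.
Transfer-orbit speed at the same r (vis-viva, a = a_t): v_t = √[μ(2/r − 1/a_t)] = 41.57 km/s.
Δv₂ = |v_t − v_c| = |41.57 − 31.72| = 9.850 km/s.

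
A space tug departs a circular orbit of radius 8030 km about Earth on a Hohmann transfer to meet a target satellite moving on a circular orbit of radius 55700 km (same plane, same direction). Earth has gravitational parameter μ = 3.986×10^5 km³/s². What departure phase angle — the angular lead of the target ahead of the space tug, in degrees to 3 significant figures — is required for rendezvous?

Semi-major axis of the transfer orbit: a_t = (8030 + 55700)/2 = 31865 km.
Transfer time t = π√(a_t³/μ) = 28304 s.
The target's mean motion on its circular orbit is ω₂ = √(μ/r₂³) = 4.8027×10^-5 rad/s.
Angle swept by the target during transfer: ω₂·t = 1.3594 rad = 77.89°.
Arrival is 180° from departure on the ellipse, so φ = 180° − 77.89° = 102°.

φ = 102°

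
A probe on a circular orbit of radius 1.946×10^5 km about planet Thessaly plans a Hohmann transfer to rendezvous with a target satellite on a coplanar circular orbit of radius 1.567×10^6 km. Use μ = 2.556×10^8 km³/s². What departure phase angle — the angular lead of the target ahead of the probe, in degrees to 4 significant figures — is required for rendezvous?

The Hohmann ellipse has a_t = (r₁ + r₂)/2 = 8.808×10^5 km.
Transfer time t = π√(a_t³/μ) = 1.624×10^5 s.
The target's mean motion on its circular orbit is ω₂ = √(μ/r₂³) = 8.150×10^-6 rad/s.
Angle swept by the target during transfer: ω₂·t = 1.324 rad = 75.86°.
The probe traverses 180° on the transfer ellipse, so the target must lead by 180° − 75.86° = 104.1°.

φ = 104.1°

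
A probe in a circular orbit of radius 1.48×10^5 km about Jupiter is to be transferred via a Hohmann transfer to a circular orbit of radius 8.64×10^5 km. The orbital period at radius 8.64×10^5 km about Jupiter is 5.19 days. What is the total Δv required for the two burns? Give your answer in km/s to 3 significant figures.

Δv = 14.5 km/s

From Kepler's third law T² = 4π²r³/μ at r = 8.64×10^5 km, T = 5.19 days = 5.19 × 86400 s = 4.48416×10^5 s: μ = 4π²r³/T² = 1.26631×10^8 km³/s².
The Hohmann ellipse has a_t = (r₁ + r₂)/2 = 5.060×10^5 km.
Circular speed at r₁: v₁ = √(μ/r₁) = √(1.26631×10^8/1.480×10^5) = 29.251 km/s.
Transfer-orbit speed at r₁ (vis-viva): v_p = √[μ(2/r₁ − 1/a_t)] = 38.223 km/s.
First burn Δv₁ = |v_p − v₁| = 8.972 km/s.
At r₂, v₂ = √(μ/r₂) = 12.106 km/s.
Transfer-orbit speed at r₂: v_a = √[μ(2/r₂ − 1/a_t)] = 6.5474 km/s.
Second burn Δv₂ = |v₂ − v_a| = 5.559 km/s.
Δv = Δv₁ + Δv₂ = 8.972 + 5.559 = 14.53 km/s.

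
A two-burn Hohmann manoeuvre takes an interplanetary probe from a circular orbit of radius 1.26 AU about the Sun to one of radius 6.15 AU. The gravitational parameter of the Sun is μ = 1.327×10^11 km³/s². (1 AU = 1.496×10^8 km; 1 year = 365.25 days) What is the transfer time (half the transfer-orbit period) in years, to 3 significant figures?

t = 3.57 years

In km: r₁ = 1.26 × 1.496×10^8 = 1.88496×10^8 km; r₂ = 6.15 × 1.496×10^8 = 9.2004×10^8 km.
The Hohmann ellipse has a_t = (r₁ + r₂)/2 = 5.54268×10^8 km.
By Kepler's third law the transfer-orbit period is T = 2π√(a_t³/μ), so t = T/2 = 1.1254×10^8 s.
Converting: 1.1254×10^8 s ÷ 3.15576×10^7 s/year (365.25 × 86400) = 3.57 years.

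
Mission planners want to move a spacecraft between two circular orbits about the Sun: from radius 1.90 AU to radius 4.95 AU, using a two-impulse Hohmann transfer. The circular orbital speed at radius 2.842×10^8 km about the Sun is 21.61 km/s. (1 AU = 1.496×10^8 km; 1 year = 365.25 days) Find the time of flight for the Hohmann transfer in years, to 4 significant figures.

t = 3.169 years

From the circular-orbit relation v² = μ/r at r = 2.842×10^8 km: μ = v²r = (21.61)² × 2.842×10^8 = 1.32719×10^11 km³/s².
In km: r₁ = 1.90 × 1.496×10^8 = 2.8424×10^8 km; r₂ = 4.95 × 1.496×10^8 = 7.4052×10^8 km.
The Hohmann ellipse has a_t = (r₁ + r₂)/2 = 5.1238×10^8 km.
By Kepler's third law the transfer-orbit period is T = 2π√(a_t³/μ), so t = T/2 = 1.000×10^8 s.
Converting: 1.000×10^8 s ÷ 3.15576×10^7 s/year (365.25 × 86400) = 3.169 years.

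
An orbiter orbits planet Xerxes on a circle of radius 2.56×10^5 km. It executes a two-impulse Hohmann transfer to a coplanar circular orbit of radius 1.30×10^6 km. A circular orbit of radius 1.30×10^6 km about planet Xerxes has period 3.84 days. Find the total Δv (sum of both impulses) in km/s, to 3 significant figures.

From Kepler's third law T² = 4π²r³/μ at r = 1.30×10^6 km, T = 3.84 days = 3.84 × 86400 s = 3.31776×10^5 s: μ = 4π²r³/T² = 7.87952×10^8 km³/s².
Semi-major axis of the transfer orbit: a_t = (2.560×10^5 + 1.300×10^6)/2 = 7.780×10^5 km.
At r₁ the circular-orbit speed is v₁ = √(μ/r₁) = 55.479 km/s.
Transfer-orbit speed at r₁ (v² = μ(2/r − 1/a)): v_p = √[μ(2/r₁ − 1/a_t)] = 71.715 km/s.
First burn Δv₁ = |v_p − v₁| = 16.236 km/s.
Circular speed at r₂: v₂ = √(μ/r₂) = 24.619 km/s.
Transfer-orbit speed at r₂: v_a = √[μ(2/r₂ − 1/a_t)] = 14.122 km/s.
Second burn Δv₂ = |v₂ − v_a| = 10.497 km/s.
Δv = Δv₁ + Δv₂ = 16.236 + 10.497 = 26.73 km/s.

Δv = 26.7 km/s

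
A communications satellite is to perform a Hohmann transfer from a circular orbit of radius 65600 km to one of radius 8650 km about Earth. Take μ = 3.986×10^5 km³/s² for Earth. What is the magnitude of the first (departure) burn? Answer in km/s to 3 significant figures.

Δv₁ = 1.28 km/s

Transfer-ellipse semi-major axis a_t = (r₁ + r₂)/2 = (65600 + 8650)/2 = 37125 km.
On the circular orbit at r = 65600 km, v_c = √(μ/r) = 2.465 km/s.
Vis-viva on the transfer ellipse at r = 65600 km gives v_t = √[μ(2/r − 1/a_t)] = 1.190 km/s.
Δv₁ = |v_t − v_c| = |1.190 − 2.465| = 1.275 km/s.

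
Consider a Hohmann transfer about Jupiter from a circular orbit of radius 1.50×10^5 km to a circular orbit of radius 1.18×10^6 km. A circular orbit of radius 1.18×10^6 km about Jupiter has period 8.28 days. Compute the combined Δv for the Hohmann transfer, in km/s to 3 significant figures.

From Kepler's third law T² = 4π²r³/μ at r = 1.18×10^6 km, T = 8.28 days = 8.28 × 86400 s = 7.15392×10^5 s: μ = 4π²r³/T² = 1.26741×10^8 km³/s².
Semi-major axis of the transfer orbit: a_t = (1.500×10^5 + 1.180×10^6)/2 = 6.650×10^5 km.
Circular speed at r₁: v₁ = √(μ/r₁) = √(1.26741×10^8/1.500×10^5) = 29.0679 km/s.
Transfer-orbit speed at r₁ (vis-viva equation): v_p = √[μ(2/r₁ − 1/a_t)] = 38.7207 km/s.
First burn Δv₁ = |v_p − v₁| = 9.6528 km/s.
Circular speed at r₂: v₂ = √(μ/r₂) = 10.36377 km/s.
Transfer-orbit speed at r₂: v_a = √[μ(2/r₂ − 1/a_t)] = 4.922125 km/s.
Second burn Δv₂ = |v₂ − v_a| = 5.4416 km/s.
Δv = Δv₁ + Δv₂ = 9.6528 + 5.4416 = 15.09 km/s.

Δv = 15.1 km/s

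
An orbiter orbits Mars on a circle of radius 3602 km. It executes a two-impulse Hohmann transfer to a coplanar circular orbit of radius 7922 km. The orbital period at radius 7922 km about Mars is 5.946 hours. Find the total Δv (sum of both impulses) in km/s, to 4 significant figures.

Δv = 1.082 km/s

From Kepler's third law T² = 4π²r³/μ at r = 7922 km, T = 5.946 hours = 5.946 × 3600 s = 21405.6 s: μ = 4π²r³/T² = 42836.1 km³/s².
Semi-major axis of the transfer orbit: a_t = (3602 + 7922)/2 = 5762 km.
At r₁ the circular-orbit speed is v₁ = √(μ/r₁) = 3.449 km/s.
Transfer-orbit speed at r₁ (vis-viva): v_p = √[μ(2/r₁ − 1/a_t)] = 4.044 km/s.
First burn Δv₁ = |v_p − v₁| = 0.5950 km/s.
At r₂, v₂ = √(μ/r₂) = 2.3253 km/s.
Transfer-orbit speed at r₂: v_a = √[μ(2/r₂ − 1/a_t)] = 1.8385 km/s.
Second burn Δv₂ = |v₂ − v_a| = 0.4868 km/s.
Total Δv = Δv₁ + Δv₂ = 1.082 km/s.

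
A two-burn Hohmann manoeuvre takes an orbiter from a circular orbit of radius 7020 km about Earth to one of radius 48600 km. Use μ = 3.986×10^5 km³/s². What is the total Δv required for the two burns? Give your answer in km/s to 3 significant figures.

Transfer-ellipse semi-major axis a_t = (r₁ + r₂)/2 = (7020 + 48600)/2 = 27810 km.
At r₁ the circular-orbit speed is v₁ = √(μ/r₁) = 7.535 km/s.
On the transfer ellipse at r₁, v² = μ(2/r − 1/a) gives v_p = √[μ(2/r₁ − 1/a_t)] = 9.961 km/s.
First burn Δv₁ = |v_p − v₁| = 2.426 km/s.
Circular speed at r₂: v₂ = √(μ/r₂) = 2.864 km/s.
Transfer-orbit speed at r₂: v_a = √[μ(2/r₂ − 1/a_t)] = 1.439 km/s.
Second burn Δv₂ = |v₂ − v_a| = 1.425 km/s.
Total Δv = Δv₁ + Δv₂ = 3.851 km/s.

Δv = 3.85 km/s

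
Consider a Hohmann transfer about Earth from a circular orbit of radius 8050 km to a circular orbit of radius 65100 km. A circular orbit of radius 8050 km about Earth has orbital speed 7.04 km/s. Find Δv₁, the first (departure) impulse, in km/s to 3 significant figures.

Δv₁ = 2.35 km/s

From the circular-orbit relation v² = μ/r at r = 8050 km: μ = v²r = (7.04)² × 8050 = 3.98971×10^5 km³/s².
The Hohmann ellipse has a_t = (r₁ + r₂)/2 = 36575 km.
Circular speed at r = 8050 km: v_c = √(μ/r) = 7.040 km/s.
Transfer-orbit speed at the same r (vis-viva, a = a_t): v_t = √[μ(2/r − 1/a_t)] = 9.392 km/s.
Δv₁ = |v_t − v_c| = |9.392 − 7.040| = 2.352 km/s.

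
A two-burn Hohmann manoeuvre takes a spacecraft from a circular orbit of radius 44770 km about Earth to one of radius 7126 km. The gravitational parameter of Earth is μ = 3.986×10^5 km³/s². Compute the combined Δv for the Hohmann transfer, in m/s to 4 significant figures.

Δv = 3765 m/s

Transfer-ellipse semi-major axis a_t = (r₁ + r₂)/2 = (44770 + 7126)/2 = 25948 km.
At r₁ the circular-orbit speed is v₁ = √(μ/r₁) = 2.984 km/s.
Transfer-orbit speed at r₁ (v² = μ(2/r − 1/a)): v_a = √[μ(2/r₁ − 1/a_t)] = 1.564 km/s.
First burn Δv₁ = |v_a − v₁| = 1.420 km/s.
Circular speed at r₂: v₂ = √(μ/r₂) = 7.479 km/s.
Transfer-orbit speed at r₂: v_p = √[μ(2/r₂ − 1/a_t)] = 9.824 km/s.
Second burn Δv₂ = |v₂ − v_p| = 2.345 km/s.
Total Δv = Δv₁ + Δv₂ = 3.765 km/s.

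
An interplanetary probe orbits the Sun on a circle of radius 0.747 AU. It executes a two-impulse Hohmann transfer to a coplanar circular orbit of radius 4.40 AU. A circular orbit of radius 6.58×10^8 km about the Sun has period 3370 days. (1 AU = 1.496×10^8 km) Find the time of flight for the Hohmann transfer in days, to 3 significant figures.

t = 754 days

From Kepler's third law T² = 4π²r³/μ at r = 6.58×10^8 km, T = 3370 days = 3370 × 86400 s = 2.91168×10^8 s: μ = 4π²r³/T² = 1.32663×10^11 km³/s².
In km: r₁ = 0.747 × 1.496×10^8 = 1.117512×10^8 km; r₂ = 4.40 × 1.496×10^8 = 6.5824×10^8 km.
Transfer-ellipse semi-major axis a_t = (r₁ + r₂)/2 = (1.117512×10^8 + 6.5824×10^8)/2 = 3.849956×10^8 km.
Transfer time t = π√(a_t³/μ) = π√((3.849956×10^8)³ / 1.32663×10^11) = 6.516×10^7 s.
Converting: 6.516×10^7 s ÷ 86400 s/day = 754 days.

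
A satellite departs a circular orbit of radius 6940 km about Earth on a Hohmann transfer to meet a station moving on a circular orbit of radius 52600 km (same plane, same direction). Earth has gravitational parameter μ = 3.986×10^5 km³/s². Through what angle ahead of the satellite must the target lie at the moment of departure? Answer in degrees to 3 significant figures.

φ = 103°

Semi-major axis of the transfer orbit: a_t = (6940 + 52600)/2 = 29770 km.
Transfer time t = π√(a_t³/μ) = 25560 s.
Target angular speed ω₂ = √(μ/r₂³) = 5.233×10^-5 rad/s.
Angle swept by the target during transfer: ω₂·t = 1.3376 rad = 76.64°.
The satellite traverses 180° on the transfer ellipse, so the target must lead by 180° − 76.64° = 103°.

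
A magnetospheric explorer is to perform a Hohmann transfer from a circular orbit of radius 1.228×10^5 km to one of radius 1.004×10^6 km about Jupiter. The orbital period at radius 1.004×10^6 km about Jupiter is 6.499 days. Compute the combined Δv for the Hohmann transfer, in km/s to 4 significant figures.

Δv = 16.75 km/s

From Kepler's third law T² = 4π²r³/μ at r = 1.004×10^6 km, T = 6.499 days = 6.499 × 86400 s = 5.615136×10^5 s: μ = 4π²r³/T² = 1.26719×10^8 km³/s².
The Hohmann ellipse has a_t = (r₁ + r₂)/2 = 5.634×10^5 km.
Circular speed at r₁: v₁ = √(μ/r₁) = √(1.26719×10^8/1.228×10^5) = 32.12 km/s.
Transfer-orbit speed at r₁ (vis-viva): v_p = √[μ(2/r₁ − 1/a_t)] = 42.88 km/s.
First burn Δv₁ = |v_p − v₁| = 10.76 km/s.
At r₂, v₂ = √(μ/r₂) = 11.2345 km/s.
Transfer-orbit speed at r₂: v_a = √[μ(2/r₂ − 1/a_t)] = 5.24498 km/s.
Second burn Δv₂ = |v₂ − v_a| = 5.990 km/s.
Total Δv = Δv₁ + Δv₂ = 16.75 km/s.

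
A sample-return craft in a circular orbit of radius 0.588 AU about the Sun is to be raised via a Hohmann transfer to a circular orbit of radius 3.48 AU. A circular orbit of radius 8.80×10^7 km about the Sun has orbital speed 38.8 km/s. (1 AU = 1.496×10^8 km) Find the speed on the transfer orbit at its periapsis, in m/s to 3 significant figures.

v = 50800 m/s

From the circular-orbit relation v² = μ/r at r = 8.80×10^7 km: μ = v²r = (38.8)² × 8.80×10^7 = 1.32479×10^11 km³/s².
In km: r₁ = 0.588 × 1.496×10^8 = 8.79648×10^7 km; r₂ = 3.48 × 1.496×10^8 = 5.20608×10^8 km.
The Hohmann ellipse has a_t = (r₁ + r₂)/2 = 3.042864×10^8 km.
At periapsis, r = 8.79648×10^7 km.
Applying v² = μ(2/r − 1/a_t): v = 50.76 km/s.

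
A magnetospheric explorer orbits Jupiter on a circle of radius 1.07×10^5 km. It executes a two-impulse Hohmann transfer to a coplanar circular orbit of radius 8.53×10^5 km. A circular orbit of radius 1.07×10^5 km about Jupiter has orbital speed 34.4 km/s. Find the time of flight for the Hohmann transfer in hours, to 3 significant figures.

t = 25.8 hours

From the circular-orbit relation v² = μ/r at r = 1.07×10^5 km: μ = v²r = (34.4)² × 1.07×10^5 = 1.26620×10^8 km³/s².
The Hohmann ellipse has a_t = (r₁ + r₂)/2 = 4.800×10^5 km.
Half the transfer-orbit period gives t = π√(a_t³/μ) = 92850 s.
Converting: 92850 s ÷ 3600 s/hour = 25.8 hours.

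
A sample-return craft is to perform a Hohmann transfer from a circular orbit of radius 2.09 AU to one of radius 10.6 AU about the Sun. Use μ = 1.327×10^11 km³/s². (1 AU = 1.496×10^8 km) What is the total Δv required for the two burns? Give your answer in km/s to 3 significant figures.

In km: r₁ = 2.09 × 1.496×10^8 = 3.12664×10^8 km; r₂ = 10.6 × 1.496×10^8 = 1.58576×10^9 km.
Transfer-ellipse semi-major axis a_t = (r₁ + r₂)/2 = (3.12664×10^8 + 1.58576×10^9)/2 = 9.49212×10^8 km.
At r₁ the circular-orbit speed is v₁ = √(μ/r₁) = 20.6014 km/s.
On the transfer ellipse at r₁, v² = μ(2/r − 1/a) gives v_p = √[μ(2/r₁ − 1/a_t)] = 26.6277 km/s.
First burn Δv₁ = |v_p − v₁| = 6.026 km/s.
Circular speed at r₂: v₂ = √(μ/r₂) = 9.148 km/s.
Transfer-orbit speed at r₂: v_a = √[μ(2/r₂ − 1/a_t)] = 5.250 km/s.
Second burn Δv₂ = |v₂ − v_a| = 3.898 km/s.
Total Δv = Δv₁ + Δv₂ = 9.924 km/s.

Δv = 9.92 km/s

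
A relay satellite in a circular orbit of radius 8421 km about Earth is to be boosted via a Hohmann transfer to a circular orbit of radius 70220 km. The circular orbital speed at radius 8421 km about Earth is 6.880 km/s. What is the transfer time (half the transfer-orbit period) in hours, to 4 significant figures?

t = 10.78 hours

From the circular-orbit relation v² = μ/r at r = 8421 km: μ = v²r = (6.880)² × 8421 = 3.98603×10^5 km³/s².
Semi-major axis of the transfer orbit: a_t = (8421 + 70220)/2 = 39320.5 km.
By Kepler's third law the transfer-orbit period is T = 2π√(a_t³/μ), so t = T/2 = 38800 s.
Converting: 38800 s ÷ 3600 s/hour = 10.78 hours.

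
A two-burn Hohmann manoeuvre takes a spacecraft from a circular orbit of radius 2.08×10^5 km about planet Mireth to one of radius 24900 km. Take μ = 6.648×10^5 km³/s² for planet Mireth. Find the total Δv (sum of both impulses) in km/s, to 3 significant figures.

Δv = 2.70 km/s

Semi-major axis of the transfer orbit: a_t = (2.080×10^5 + 24900)/2 = 1.1645×10^5 km.
Circular speed at r₁: v₁ = √(μ/r₁) = √(6.648×10^5/2.080×10^5) = 1.7878 km/s.
Transfer-orbit speed at r₁ (v² = μ(2/r − 1/a)): v_a = √[μ(2/r₁ − 1/a_t)] = 0.82669 km/s.
First burn Δv₁ = |v_a − v₁| = 0.9611 km/s.
Circular speed at r₂: v₂ = √(μ/r₂) = 5.167 km/s.
Transfer-orbit speed at r₂: v_p = √[μ(2/r₂ − 1/a_t)] = 6.906 km/s.
Second burn Δv₂ = |v₂ − v_p| = 1.739 km/s.
Total Δv = Δv₁ + Δv₂ = 2.700 km/s.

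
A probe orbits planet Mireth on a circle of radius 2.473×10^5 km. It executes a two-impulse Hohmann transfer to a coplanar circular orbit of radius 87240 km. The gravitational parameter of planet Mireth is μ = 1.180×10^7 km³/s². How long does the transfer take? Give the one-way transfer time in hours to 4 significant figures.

The Hohmann ellipse has a_t = (r₁ + r₂)/2 = 1.6727×10^5 km.
By Kepler's third law the transfer-orbit period is T = 2π√(a_t³/μ), so t = T/2 = 62570 s.
Converting: 62570 s ÷ 3600 s/hour = 17.38 hours.

t = 17.38 hours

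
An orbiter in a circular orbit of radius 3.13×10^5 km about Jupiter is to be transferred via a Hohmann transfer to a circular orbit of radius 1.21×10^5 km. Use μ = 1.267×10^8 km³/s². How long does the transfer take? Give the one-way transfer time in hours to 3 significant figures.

t = 7.84 hours

Semi-major axis of the transfer orbit: a_t = (3.130×10^5 + 1.210×10^5)/2 = 2.170×10^5 km.
By Kepler's third law the transfer-orbit period is T = 2π√(a_t³/μ), so t = T/2 = 28210 s.
Converting: 28210 s ÷ 3600 s/hour = 7.84 hours.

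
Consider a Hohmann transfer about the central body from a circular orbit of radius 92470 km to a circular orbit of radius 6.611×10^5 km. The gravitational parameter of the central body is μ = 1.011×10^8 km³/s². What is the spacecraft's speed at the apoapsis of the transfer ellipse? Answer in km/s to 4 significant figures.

Semi-major axis of the transfer orbit: a_t = (92470 + 6.611×10^5)/2 = 3.76785×10^5 km.
The apoapsis of the transfer ellipse is at r = 6.611×10^5 km.
Applying v² = μ(2/r − 1/a_t): v = 6.126 km/s.

v = 6.126 km/s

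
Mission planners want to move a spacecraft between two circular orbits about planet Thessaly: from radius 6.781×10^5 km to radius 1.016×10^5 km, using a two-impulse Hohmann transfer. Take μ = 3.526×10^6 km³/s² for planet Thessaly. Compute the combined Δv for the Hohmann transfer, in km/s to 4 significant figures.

Transfer-ellipse semi-major axis a_t = (r₁ + r₂)/2 = (6.781×10^5 + 1.016×10^5)/2 = 3.8985×10^5 km.
Circular speed at r₁: v₁ = √(μ/r₁) = √(3.526×10^6/6.781×10^5) = 2.2803 km/s.
Transfer-orbit speed at r₁ (v² = μ(2/r − 1/a)): v_a = √[μ(2/r₁ − 1/a_t)] = 1.1641 km/s.
First burn Δv₁ = |v_a − v₁| = 1.1162 km/s.
Circular speed at r₂: v₂ = √(μ/r₂) = 5.8911 km/s.
Transfer-orbit speed at r₂: v_p = √[μ(2/r₂ − 1/a_t)] = 7.7695 km/s.
Second burn Δv₂ = |v₂ − v_p| = 1.8784 km/s.
Δv = Δv₁ + Δv₂ = 1.1162 + 1.8784 = 2.995 km/s.

Δv = 2.995 km/s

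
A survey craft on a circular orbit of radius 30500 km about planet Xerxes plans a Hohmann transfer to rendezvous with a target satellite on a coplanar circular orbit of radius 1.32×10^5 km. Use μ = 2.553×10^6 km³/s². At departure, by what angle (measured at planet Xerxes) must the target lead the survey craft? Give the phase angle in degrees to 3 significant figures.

Transfer-ellipse semi-major axis a_t = (r₁ + r₂)/2 = (30500 + 1.320×10^5)/2 = 81250 km.
The half-period of the transfer ellipse is t = π√(a_t³/μ) = 45536.49 s.
Target angular speed ω₂ = √(μ/r₂³) = 3.331689×10^-5 rad/s.
Angle swept by the target during transfer: ω₂·t = 1.51713 rad = 86.93°.
The survey craft traverses 180° on the transfer ellipse, so the target must lead by 180° − 86.93° = 93.1°.

φ = 93.1°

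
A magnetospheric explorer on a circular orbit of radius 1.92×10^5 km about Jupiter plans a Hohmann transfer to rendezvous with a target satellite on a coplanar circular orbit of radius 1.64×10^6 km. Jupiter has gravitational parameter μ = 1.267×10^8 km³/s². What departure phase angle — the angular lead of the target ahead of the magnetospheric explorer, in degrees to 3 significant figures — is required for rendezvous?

φ = 105°

The Hohmann ellipse has a_t = (r₁ + r₂)/2 = 9.160×10^5 km.
The half-period of the transfer ellipse is t = π√(a_t³/μ) = 2.4468×10^5 s.
The target's mean motion on its circular orbit is ω₂ = √(μ/r₂³) = 5.3595×10^-6 rad/s.
Angle swept by the target during transfer: ω₂·t = 1.3114 rad = 75.14°.
The magnetospheric explorer traverses 180° on the transfer ellipse, so the target must lead by 180° − 75.14° = 105°.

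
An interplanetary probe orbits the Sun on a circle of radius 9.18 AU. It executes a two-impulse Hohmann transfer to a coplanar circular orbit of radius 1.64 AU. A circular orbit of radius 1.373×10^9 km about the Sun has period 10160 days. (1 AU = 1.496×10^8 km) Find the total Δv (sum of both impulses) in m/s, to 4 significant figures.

From Kepler's third law T² = 4π²r³/μ at r = 1.373×10^9 km, T = 10160 days = 10160 × 86400 s = 8.77824×10^8 s: μ = 4π²r³/T² = 1.32604×10^11 km³/s².
In km: r₁ = 9.18 × 1.496×10^8 = 1.373328×10^9 km; r₂ = 1.64 × 1.496×10^8 = 2.45344×10^8 km.
Semi-major axis of the transfer orbit: a_t = (1.373328×10^9 + 2.45344×10^8)/2 = 8.09336×10^8 km.
At r₁ the circular-orbit speed is v₁ = √(μ/r₁) = 9.826 km/s.
On the transfer ellipse at r₁, vis-viva equation gives v_a = √[μ(2/r₁ − 1/a_t)] = 5.410 km/s.
First burn Δv₁ = |v_a − v₁| = 4.416 km/s.
Circular speed at r₂: v₂ = √(μ/r₂) = 23.248 km/s.
Transfer-orbit speed at r₂: v_p = √[μ(2/r₂ − 1/a_t)] = 30.284 km/s.
Second burn Δv₂ = |v₂ − v_p| = 7.036 km/s.
Δv = Δv₁ + Δv₂ = 4.416 + 7.036 = 11.45 km/s.

Δv = 11450 m/s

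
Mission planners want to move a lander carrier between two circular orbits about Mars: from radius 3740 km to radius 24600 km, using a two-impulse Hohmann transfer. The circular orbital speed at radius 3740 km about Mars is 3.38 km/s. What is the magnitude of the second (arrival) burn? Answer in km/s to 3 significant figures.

From the circular-orbit relation v² = μ/r at r = 3740 km: μ = v²r = (3.38)² × 3740 = 42727.3 km³/s².
Semi-major axis of the transfer orbit: a_t = (3740 + 24600)/2 = 14170 km.
Circular speed at r = 24600 km: v_c = √(μ/r) = 1.3179 km/s.
Transfer-orbit speed at the same r (vis-viva, a = a_t): v_t = √[μ(2/r − 1/a_t)] = 0.67707 km/s.
Δv₂ = |v_t − v_c| = |0.67707 − 1.3179| = 0.6408 km/s.

Δv₂ = 0.641 km/s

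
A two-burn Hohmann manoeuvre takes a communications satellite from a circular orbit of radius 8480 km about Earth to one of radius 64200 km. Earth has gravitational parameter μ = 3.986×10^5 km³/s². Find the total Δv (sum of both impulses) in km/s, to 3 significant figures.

Δv = 3.54 km/s

Transfer-ellipse semi-major axis a_t = (r₁ + r₂)/2 = (8480 + 64200)/2 = 36340 km.
Circular speed at r₁: v₁ = √(μ/r₁) = √(3.986×10^5/8480) = 6.856 km/s.
Transfer-orbit speed at r₁ (v² = μ(2/r − 1/a)): v_p = √[μ(2/r₁ − 1/a_t)] = 9.113 km/s.
First burn Δv₁ = |v_p − v₁| = 2.257 km/s.
Circular speed at r₂: v₂ = √(μ/r₂) = 2.492 km/s.
Transfer-orbit speed at r₂: v_a = √[μ(2/r₂ − 1/a_t)] = 1.204 km/s.
Second burn Δv₂ = |v₂ − v_a| = 1.288 km/s.
Δv = Δv₁ + Δv₂ = 2.257 + 1.288 = 3.545 km/s.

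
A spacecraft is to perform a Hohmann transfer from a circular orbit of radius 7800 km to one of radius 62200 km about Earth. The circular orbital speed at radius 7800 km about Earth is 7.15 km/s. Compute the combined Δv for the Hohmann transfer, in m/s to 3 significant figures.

From the circular-orbit relation v² = μ/r at r = 7800 km: μ = v²r = (7.15)² × 7800 = 3.98756×10^5 km³/s².
Semi-major axis of the transfer orbit: a_t = (7800 + 62200)/2 = 35000 km.
Circular speed at r₁: v₁ = √(μ/r₁) = √(3.98756×10^5/7800) = 7.1500 km/s.
Transfer-orbit speed at r₁ (vis-viva equation): v_p = √[μ(2/r₁ − 1/a_t)] = 9.5316 km/s.
First burn Δv₁ = |v_p − v₁| = 2.3816 km/s.
Circular speed at r₂: v₂ = √(μ/r₂) = 2.5320 km/s.
Transfer-orbit speed at r₂: v_a = √[μ(2/r₂ − 1/a_t)] = 1.1953 km/s.
Second burn Δv₂ = |v₂ − v_a| = 1.3367 km/s.
Δv = Δv₁ + Δv₂ = 2.3816 + 1.3367 = 3.718 km/s.

Δv = 3720 m/s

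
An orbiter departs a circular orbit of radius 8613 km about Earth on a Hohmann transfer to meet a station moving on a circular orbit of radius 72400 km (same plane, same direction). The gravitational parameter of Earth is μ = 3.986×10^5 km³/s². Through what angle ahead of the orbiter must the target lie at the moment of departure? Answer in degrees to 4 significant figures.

Transfer-ellipse semi-major axis a_t = (r₁ + r₂)/2 = (8613 + 72400)/2 = 40506.5 km.
The half-period of the transfer ellipse is t = π√(a_t³/μ) = 40567 s.
Target angular speed ω₂ = √(μ/r₂³) = 3.2409×10^-5 rad/s.
Angle swept by the target during transfer: ω₂·t = 1.3147 rad = 75.33°.
The orbiter traverses 180° on the transfer ellipse, so the target must lead by 180° − 75.33° = 104.7°.

φ = 104.7°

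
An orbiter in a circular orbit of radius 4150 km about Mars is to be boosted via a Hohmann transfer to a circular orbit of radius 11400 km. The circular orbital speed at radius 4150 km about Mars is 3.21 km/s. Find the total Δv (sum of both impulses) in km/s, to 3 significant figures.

Δv = 1.20 km/s

From the circular-orbit relation v² = μ/r at r = 4150 km: μ = v²r = (3.21)² × 4150 = 42762.0 km³/s².
Semi-major axis of the transfer orbit: a_t = (4150 + 11400)/2 = 7775 km.
At r₁ the circular-orbit speed is v₁ = √(μ/r₁) = 3.2100 km/s.
Transfer-orbit speed at r₁ (vis-viva): v_p = √[μ(2/r₁ − 1/a_t)] = 3.8869 km/s.
First burn Δv₁ = |v_p − v₁| = 0.6769 km/s.
Circular speed at r₂: v₂ = √(μ/r₂) = 1.9368 km/s.
Transfer-orbit speed at r₂: v_a = √[μ(2/r₂ − 1/a_t)] = 1.4150 km/s.
Second burn Δv₂ = |v₂ − v_a| = 0.5218 km/s.
Total Δv = Δv₁ + Δv₂ = 1.199 km/s.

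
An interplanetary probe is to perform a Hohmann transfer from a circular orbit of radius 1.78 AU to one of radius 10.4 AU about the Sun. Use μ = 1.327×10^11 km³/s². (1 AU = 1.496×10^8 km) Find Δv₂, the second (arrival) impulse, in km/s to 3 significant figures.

Δv₂ = 4.24 km/s

In km: r₁ = 1.78 × 1.496×10^8 = 2.66288×10^8 km; r₂ = 10.4 × 1.496×10^8 = 1.55584×10^9 km.
The Hohmann ellipse has a_t = (r₁ + r₂)/2 = 9.11064×10^8 km.
Circular speed at r = 1.55584×10^9 km: v_c = √(μ/r) = 9.235 km/s.
Vis-viva on the transfer ellipse at r = 1.55584×10^9 km gives v_t = √[μ(2/r − 1/a_t)] = 4.993 km/s.
Δv₂ = |v_t − v_c| = |4.993 − 9.235| = 4.242 km/s.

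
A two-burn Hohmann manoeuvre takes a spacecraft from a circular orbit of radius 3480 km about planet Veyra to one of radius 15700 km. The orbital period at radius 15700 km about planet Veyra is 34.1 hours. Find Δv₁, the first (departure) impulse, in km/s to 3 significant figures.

Δv₁ = 0.477 km/s

From Kepler's third law T² = 4π²r³/μ at r = 15700 km, T = 34.1 hours = 34.1 × 3600 s = 1.2276×10^5 s: μ = 4π²r³/T² = 10137.8 km³/s².
Transfer-ellipse semi-major axis a_t = (r₁ + r₂)/2 = (3480 + 15700)/2 = 9590 km.
On the circular orbit at r = 3480 km, v_c = √(μ/r) = 1.7068 km/s.
Transfer-orbit speed at the same r (vis-viva, a = a_t): v_t = √[μ(2/r − 1/a_t)] = 2.1839 km/s.
Δv₁ = |v_t − v_c| = |2.1839 − 1.7068| = 0.4771 km/s.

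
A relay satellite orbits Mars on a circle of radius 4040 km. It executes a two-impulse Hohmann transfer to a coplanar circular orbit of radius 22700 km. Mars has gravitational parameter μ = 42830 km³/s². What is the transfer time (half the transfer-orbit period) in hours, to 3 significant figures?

t = 6.52 hours

Semi-major axis of the transfer orbit: a_t = (4040 + 22700)/2 = 13370 km.
By Kepler's third law the transfer-orbit period is T = 2π√(a_t³/μ), so t = T/2 = 23470 s.
Converting: 23470 s ÷ 3600 s/hour = 6.52 hours.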